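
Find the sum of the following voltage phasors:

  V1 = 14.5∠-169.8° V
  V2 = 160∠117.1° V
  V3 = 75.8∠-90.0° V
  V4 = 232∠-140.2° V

Step 1 — Convert each phasor to rectangular form:
  V1 = 14.5·(cos(-169.8°) + j·sin(-169.8°)) = -14.27 - j2.568 V
  V2 = 160·(cos(117.1°) + j·sin(117.1°)) = -72.89 + j142.4 V
  V3 = 75.8·(cos(-90.0°) + j·sin(-90.0°)) = 0 - j75.8 V
  V4 = 232·(cos(-140.2°) + j·sin(-140.2°)) = -178.2 - j148.5 V
Step 2 — Sum components: V_total = -265.4 - j84.44 V.
Step 3 — Convert to polar: |V_total| = 278.5 V, ∠V_total = -162.4°.

V_total = 278.5∠-162.4° V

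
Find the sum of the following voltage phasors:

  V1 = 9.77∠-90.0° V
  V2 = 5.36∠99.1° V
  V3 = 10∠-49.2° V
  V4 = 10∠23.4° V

Step 1 — Convert each phasor to rectangular form:
  V1 = 9.77·(cos(-90.0°) + j·sin(-90.0°)) = 0 - j9.77 V
  V2 = 5.36·(cos(99.1°) + j·sin(99.1°)) = -0.8477 + j5.293 V
  V3 = 10·(cos(-49.2°) + j·sin(-49.2°)) = 6.534 - j7.57 V
  V4 = 10·(cos(23.4°) + j·sin(23.4°)) = 9.178 + j3.971 V
Step 2 — Sum components: V_total = 14.86 - j8.076 V.
Step 3 — Convert to polar: |V_total| = 16.92 V, ∠V_total = -28.5°.

V_total = 16.92∠-28.5° V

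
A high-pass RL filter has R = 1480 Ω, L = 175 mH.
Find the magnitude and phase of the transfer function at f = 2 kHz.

Step 1 — Angular frequency: ω = 2π·2000 = 1.257e+04 rad/s.
Step 2 — Transfer function: H(jω) = jωL/(R + jωL).
Step 3 — Numerator jωL = j·2199; denominator R + jωL = 1480 + j2199.
Step 4 — H = 0.6883 + j0.4632.
Step 5 — Magnitude: |H| = 0.8296 (-1.6 dB); phase: φ = 33.9°.

|H| = 0.8296 (-1.6 dB), φ = 33.9°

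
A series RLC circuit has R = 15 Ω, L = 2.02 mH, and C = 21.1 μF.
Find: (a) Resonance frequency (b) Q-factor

Step 1 — Resonance condition Im(Z)=0 gives ω₀ = 1/√(LC).
Step 2 — ω₀ = 1/√(0.00202·2.11e-05) = 4844 rad/s.
Step 3 — f₀ = ω₀/(2π) = 770.9 Hz.
Step 4 — Series Q: Q = ω₀L/R = 4844·0.00202/15 = 0.6523.

(a) f₀ = 770.9 Hz  (b) Q = 0.6523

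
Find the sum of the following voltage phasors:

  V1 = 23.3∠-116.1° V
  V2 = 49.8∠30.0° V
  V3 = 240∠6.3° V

Step 1 — Convert each phasor to rectangular form:
  V1 = 23.3·(cos(-116.1°) + j·sin(-116.1°)) = -10.25 - j20.92 V
  V2 = 49.8·(cos(30.0°) + j·sin(30.0°)) = 43.13 + j24.9 V
  V3 = 240·(cos(6.3°) + j·sin(6.3°)) = 238.6 + j26.34 V
Step 2 — Sum components: V_total = 271.4 + j30.31 V.
Step 3 — Convert to polar: |V_total| = 273.1 V, ∠V_total = 6.4°.

V_total = 273.1∠6.4° V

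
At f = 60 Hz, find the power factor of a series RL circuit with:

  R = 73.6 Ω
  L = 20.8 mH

Step 1 — Angular frequency: ω = 2π·f = 2π·60 = 377 rad/s.
Step 2 — Component impedances:
  R: Z = R = 73.6 Ω
  L: Z = jωL = j·377·0.0208 = 0 + j7.841 Ω
Step 3 — Series combination: Z_total = R + L = 73.6 + j7.841 Ω = 74.02∠6.1° Ω.
Step 4 — Power factor: PF = cos(φ) = Re(Z)/|Z| = 73.6/74.017 = 0.9944.
Step 5 — Type: Im(Z) = 7.841 ⇒ lagging (phase φ = 6.1°).

PF = 0.9944 (lagging, φ = 6.1°)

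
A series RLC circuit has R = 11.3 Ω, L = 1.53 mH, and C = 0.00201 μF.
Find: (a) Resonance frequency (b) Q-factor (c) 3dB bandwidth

Step 1 — Resonance condition Im(Z)=0 gives ω₀ = 1/√(LC).
Step 2 — ω₀ = 1/√(0.00153·2.01e-09) = 5.702e+05 rad/s.
Step 3 — f₀ = ω₀/(2π) = 9.076e+04 Hz.
Step 4 — Series Q: Q = ω₀L/R = 5.702e+05·0.00153/11.3 = 77.21.
Step 5 — 3dB bandwidth: Δω = ω₀/Q = 7386 rad/s; BW = Δω/(2π) = 1175 Hz.

(a) f₀ = 9.076e+04 Hz  (b) Q = 77.21  (c) BW = 1175 Hz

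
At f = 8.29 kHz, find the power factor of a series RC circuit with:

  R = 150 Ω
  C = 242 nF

Step 1 — Angular frequency: ω = 2π·f = 2π·8290 = 5.209e+04 rad/s.
Step 2 — Component impedances:
  R: Z = R = 150 Ω
  C: Z = 1/(jωC) = -j/(ω·C) = 0 - j79.33 Ω
Step 3 — Series combination: Z_total = R + C = 150 - j79.33 Ω = 169.7∠-27.9° Ω.
Step 4 — Power factor: PF = cos(φ) = Re(Z)/|Z| = 150/169.69 = 0.884.
Step 5 — Type: Im(Z) = -79.33 ⇒ leading (phase φ = -27.9°).

PF = 0.884 (leading, φ = -27.9°)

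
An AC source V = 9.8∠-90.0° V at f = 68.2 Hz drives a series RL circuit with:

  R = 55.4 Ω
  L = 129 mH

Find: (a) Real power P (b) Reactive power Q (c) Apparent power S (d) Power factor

Step 1 — Angular frequency: ω = 2π·f = 2π·68.2 = 428.5 rad/s.
Step 2 — Component impedances:
  R: Z = R = 55.4 Ω
  L: Z = jωL = j·428.5·0.129 = 0 + j55.28 Ω
Step 3 — Series combination: Z_total = R + L = 55.4 + j55.28 Ω = 78.26∠44.9° Ω.
Step 4 — Source phasor: V = 9.8∠-90.0° V = 0 - j9.8 V.
Step 5 — Current: I = V / Z = -0.08845 - j0.08864 A = 0.1252∠-134.9° A.
Step 6 — Complex power: S = V·I* = 0.8687 + j0.8668 VA.
Step 7 — Real power: P = Re(S) = 0.8687 W.
Step 8 — Reactive power: Q = Im(S) = 0.8668 VAR.
Step 9 — Apparent power: |S| = 1.227 VA.
Step 10 — Power factor: PF = P/|S| = 0.7079 (lagging).

(a) P = 0.8687 W  (b) Q = 0.8668 VAR  (c) S = 1.227 VA  (d) PF = 0.7079 (lagging)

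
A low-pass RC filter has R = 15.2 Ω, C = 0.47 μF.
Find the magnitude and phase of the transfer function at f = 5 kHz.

Step 1 — Angular frequency: ω = 2π·5000 = 3.142e+04 rad/s.
Step 2 — Transfer function: H(jω) = 1/(1 + jωRC).
Step 3 — Denominator: 1 + jωRC = 1 + j·3.142e+04·15.2·4.7e-07 = 1 + j0.2244.
Step 4 — H = 0.952 - j0.2137.
Step 5 — Magnitude: |H| = 0.9757 (-0.2 dB); phase: φ = -12.6°.

|H| = 0.9757 (-0.2 dB), φ = -12.6°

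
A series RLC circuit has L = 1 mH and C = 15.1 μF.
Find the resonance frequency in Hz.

Step 1 — Resonance condition Im(Z)=0 gives ω₀ = 1/√(LC).
Step 2 — ω₀ = 1/√(0.001·1.51e-05) = 8138 rad/s.
Step 3 — f₀ = ω₀/(2π) = 1295 Hz.

f₀ = 1295 Hz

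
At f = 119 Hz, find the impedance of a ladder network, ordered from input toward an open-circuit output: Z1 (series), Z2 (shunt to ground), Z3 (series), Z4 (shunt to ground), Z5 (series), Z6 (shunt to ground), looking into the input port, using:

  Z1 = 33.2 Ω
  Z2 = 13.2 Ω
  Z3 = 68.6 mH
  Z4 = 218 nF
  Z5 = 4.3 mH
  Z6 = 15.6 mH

Step 1 — Angular frequency: ω = 2π·f = 2π·119 = 747.7 rad/s.
Step 2 — Component impedances:
  Z1: Z = R = 33.2 Ω
  Z2: Z = R = 13.2 Ω
  Z3: Z = jωL = j·747.7·0.0686 = 0 + j51.29 Ω
  Z4: Z = 1/(jωC) = -j/(ω·C) = 0 - j6135 Ω
  Z5: Z = jωL = j·747.7·0.0043 = 0 + j3.215 Ω
  Z6: Z = jωL = j·747.7·0.0156 = 0 + j11.66 Ω
Step 3 — Ladder network (open output): work backward from the far end, alternating series and parallel combinations. Z_in = 45.9 + j2.531 Ω = 45.97∠3.2° Ω.

Z = 45.9 + j2.531 Ω = 45.97∠3.2° Ω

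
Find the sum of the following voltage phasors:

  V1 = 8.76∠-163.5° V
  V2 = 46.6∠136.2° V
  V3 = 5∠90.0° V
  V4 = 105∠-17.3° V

Step 1 — Convert each phasor to rectangular form:
  V1 = 8.76·(cos(-163.5°) + j·sin(-163.5°)) = -8.399 - j2.488 V
  V2 = 46.6·(cos(136.2°) + j·sin(136.2°)) = -33.63 + j32.25 V
  V3 = 5·(cos(90.0°) + j·sin(90.0°)) = 0 + j5 V
  V4 = 105·(cos(-17.3°) + j·sin(-17.3°)) = 100.2 - j31.22 V
Step 2 — Sum components: V_total = 58.22 + j3.542 V.
Step 3 — Convert to polar: |V_total| = 58.32 V, ∠V_total = 3.5°.

V_total = 58.32∠3.5° V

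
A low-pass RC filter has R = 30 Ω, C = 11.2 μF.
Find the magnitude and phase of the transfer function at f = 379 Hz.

Step 1 — Angular frequency: ω = 2π·379 = 2381 rad/s.
Step 2 — Transfer function: H(jω) = 1/(1 + jωRC).
Step 3 — Denominator: 1 + jωRC = 1 + j·2381·30·1.12e-05 = 1 + j0.8001.
Step 4 — H = 0.6097 - j0.4878.
Step 5 — Magnitude: |H| = 0.7808 (-2.1 dB); phase: φ = -38.7°.

|H| = 0.7808 (-2.1 dB), φ = -38.7°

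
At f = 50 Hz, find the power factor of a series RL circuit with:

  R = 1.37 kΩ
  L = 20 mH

Step 1 — Angular frequency: ω = 2π·f = 2π·50 = 314.2 rad/s.
Step 2 — Component impedances:
  R: Z = R = 1370 Ω
  L: Z = jωL = j·314.2·0.02 = 0 + j6.283 Ω
Step 3 — Series combination: Z_total = R + L = 1370 + j6.283 Ω = 1370∠0.3° Ω.
Step 4 — Power factor: PF = cos(φ) = Re(Z)/|Z| = 1370/1370 = 1.
Step 5 — Type: Im(Z) = 6.283 ⇒ lagging (phase φ = 0.3°).

PF = 1 (lagging, φ = 0.3°)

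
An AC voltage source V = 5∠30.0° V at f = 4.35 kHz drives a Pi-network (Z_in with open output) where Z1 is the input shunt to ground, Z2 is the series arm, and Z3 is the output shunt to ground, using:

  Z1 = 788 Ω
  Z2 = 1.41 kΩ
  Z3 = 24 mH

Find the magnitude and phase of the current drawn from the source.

Step 1 — Angular frequency: ω = 2π·f = 2π·4350 = 2.733e+04 rad/s.
Step 2 — Component impedances:
  Z1: Z = R = 788 Ω
  Z2: Z = R = 1410 Ω
  Z3: Z = jωL = j·2.733e+04·0.024 = 0 + j656 Ω
Step 3 — With open output, the series arm Z2 and the output shunt Z3 appear in series to ground: Z2 + Z3 = 1410 + j656 Ω.
Step 4 — Parallel with input shunt Z1: Z_in = Z1 || (Z2 + Z3) = 528.6 + j77.41 Ω = 534.2∠8.3° Ω.
Step 5 — Source phasor: V = 5∠30.0° V = 4.33 + j2.5 V.
Step 6 — Ohm's law: I = V / Z_total = (4.33 + j2.5) / (528.6 + j77.41) = 0.008698 + j0.003456 A.
Step 7 — Convert to polar: |I| = 0.009359 A, ∠I = 21.7°.

I = 0.009359∠21.7° A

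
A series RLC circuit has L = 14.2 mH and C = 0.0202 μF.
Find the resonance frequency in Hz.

Step 1 — Resonance condition Im(Z)=0 gives ω₀ = 1/√(LC).
Step 2 — ω₀ = 1/√(0.0142·2.02e-08) = 5.904e+04 rad/s.
Step 3 — f₀ = ω₀/(2π) = 9397 Hz.

f₀ = 9397 Hz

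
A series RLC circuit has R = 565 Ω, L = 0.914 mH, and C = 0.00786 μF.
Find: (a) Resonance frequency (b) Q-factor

Step 1 — Resonance condition Im(Z)=0 gives ω₀ = 1/√(LC).
Step 2 — ω₀ = 1/√(0.000914·7.86e-09) = 3.731e+05 rad/s.
Step 3 — f₀ = ω₀/(2π) = 5.938e+04 Hz.
Step 4 — Series Q: Q = ω₀L/R = 3.731e+05·0.000914/565 = 0.6036.

(a) f₀ = 5.938e+04 Hz  (b) Q = 0.6036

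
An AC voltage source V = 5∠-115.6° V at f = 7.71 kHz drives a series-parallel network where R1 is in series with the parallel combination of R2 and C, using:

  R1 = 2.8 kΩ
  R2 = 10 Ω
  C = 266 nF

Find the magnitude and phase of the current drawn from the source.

Step 1 — Angular frequency: ω = 2π·f = 2π·7710 = 4.844e+04 rad/s.
Step 2 — Component impedances:
  R1: Z = R = 2800 Ω
  R2: Z = R = 10 Ω
  C: Z = 1/(jωC) = -j/(ω·C) = 0 - j77.6 Ω
Step 3 — Parallel branch: R2 || C = 1/(1/R2 + 1/C) = 9.837 - j1.268 Ω.
Step 4 — Series with R1: Z_total = R1 + (R2 || C) = 2810 - j1.268 Ω = 2810∠-0.0° Ω.
Step 5 — Source phasor: V = 5∠-115.6° V = -2.16 - j4.509 V.
Step 6 — Ohm's law: I = V / Z_total = (-2.16 - j4.509) / (2810 - j1.268) = -0.0007682 - j0.001605 A.
Step 7 — Convert to polar: |I| = 0.001779 A, ∠I = -115.6°.

I = 0.001779∠-115.6° A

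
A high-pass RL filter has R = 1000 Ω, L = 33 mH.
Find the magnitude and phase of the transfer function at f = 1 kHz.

Step 1 — Angular frequency: ω = 2π·1000 = 6283 rad/s.
Step 2 — Transfer function: H(jω) = jωL/(R + jωL).
Step 3 — Numerator jωL = j·207.3; denominator R + jωL = 1000 + j207.3.
Step 4 — H = 0.04122 + j0.1988.
Step 5 — Magnitude: |H| = 0.203 (-13.8 dB); phase: φ = 78.3°.

|H| = 0.203 (-13.8 dB), φ = 78.3°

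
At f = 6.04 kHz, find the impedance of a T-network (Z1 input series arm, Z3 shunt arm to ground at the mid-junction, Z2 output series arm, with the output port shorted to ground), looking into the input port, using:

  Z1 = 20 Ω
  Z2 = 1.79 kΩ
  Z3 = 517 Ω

Step 1 — Angular frequency: ω = 2π·f = 2π·6040 = 3.795e+04 rad/s.
Step 2 — Component impedances:
  Z1: Z = R = 20 Ω
  Z2: Z = R = 1790 Ω
  Z3: Z = R = 517 Ω
Step 3 — With the output port shorted to ground, the output series arm Z2 runs from the junction to ground; the shunt arm Z3 also runs from the junction to ground. They appear in parallel: Z3 || Z2 = 401.1 Ω.
Step 4 — Series with input arm Z1: Z_in = Z1 + (Z3 || Z2) = 421.1 Ω = 421.1∠0.0° Ω.

Z = 421.1 Ω = 421.1∠0.0° Ω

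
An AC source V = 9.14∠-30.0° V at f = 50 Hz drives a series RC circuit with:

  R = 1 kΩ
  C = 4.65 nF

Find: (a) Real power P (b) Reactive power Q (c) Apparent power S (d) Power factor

Step 1 — Angular frequency: ω = 2π·f = 2π·50 = 314.2 rad/s.
Step 2 — Component impedances:
  R: Z = R = 1000 Ω
  C: Z = 1/(jωC) = -j/(ω·C) = 0 - j6.845e+05 Ω
Step 3 — Series combination: Z_total = R + C = 1000 - j6.845e+05 Ω = 6.845e+05∠-89.9° Ω.
Step 4 — Source phasor: V = 9.14∠-30.0° V = 7.915 - j4.57 V.
Step 5 — Current: I = V / Z = 6.693e-06 + j1.155e-05 A = 1.335e-05∠59.9° A.
Step 6 — Complex power: S = V·I* = 1.783e-07 - j0.000122 VA.
Step 7 — Real power: P = Re(S) = 1.783e-07 W.
Step 8 — Reactive power: Q = Im(S) = -0.000122 VAR.
Step 9 — Apparent power: |S| = 0.000122 VA.
Step 10 — Power factor: PF = P/|S| = 0.001461 (leading).

(a) P = 1.783e-07 W  (b) Q = -0.000122 VAR  (c) S = 0.000122 VA  (d) PF = 0.001461 (leading)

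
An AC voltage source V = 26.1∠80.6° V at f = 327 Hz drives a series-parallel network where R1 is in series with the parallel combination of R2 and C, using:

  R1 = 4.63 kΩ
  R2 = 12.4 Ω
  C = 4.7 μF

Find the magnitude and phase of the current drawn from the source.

Step 1 — Angular frequency: ω = 2π·f = 2π·327 = 2055 rad/s.
Step 2 — Component impedances:
  R1: Z = R = 4630 Ω
  R2: Z = R = 12.4 Ω
  C: Z = 1/(jωC) = -j/(ω·C) = 0 - j103.6 Ω
Step 3 — Parallel branch: R2 || C = 1/(1/R2 + 1/C) = 12.22 - j1.464 Ω.
Step 4 — Series with R1: Z_total = R1 + (R2 || C) = 4642 - j1.464 Ω = 4642∠-0.0° Ω.
Step 5 — Source phasor: V = 26.1∠80.6° V = 4.263 + j25.75 V.
Step 6 — Ohm's law: I = V / Z_total = (4.263 + j25.75) / (4642 - j1.464) = 0.0009165 + j0.005547 A.
Step 7 — Convert to polar: |I| = 0.005622 A, ∠I = 80.6°.

I = 0.005622∠80.6° A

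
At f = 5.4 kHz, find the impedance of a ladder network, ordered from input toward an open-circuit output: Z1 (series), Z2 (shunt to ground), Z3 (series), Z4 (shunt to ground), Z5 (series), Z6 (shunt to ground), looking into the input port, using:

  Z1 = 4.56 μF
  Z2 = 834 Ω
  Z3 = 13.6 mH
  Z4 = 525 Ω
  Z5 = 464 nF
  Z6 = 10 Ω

Step 1 — Angular frequency: ω = 2π·f = 2π·5400 = 3.393e+04 rad/s.
Step 2 — Component impedances:
  Z1: Z = 1/(jωC) = -j/(ω·C) = 0 - j6.463 Ω
  Z2: Z = R = 834 Ω
  Z3: Z = jωL = j·3.393e+04·0.0136 = 0 + j461.4 Ω
  Z4: Z = R = 525 Ω
  Z5: Z = 1/(jωC) = -j/(ω·C) = 0 - j63.52 Ω
  Z6: Z = R = 10 Ω
Step 3 — Ladder network (open output): work backward from the far end, alternating series and parallel combinations. Z_in = 165.2 + j308.8 Ω = 350.2∠61.8° Ω.

Z = 165.2 + j308.8 Ω = 350.2∠61.8° Ω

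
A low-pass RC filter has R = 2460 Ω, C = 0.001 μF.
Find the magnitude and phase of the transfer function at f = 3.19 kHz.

Step 1 — Angular frequency: ω = 2π·3190 = 2.004e+04 rad/s.
Step 2 — Transfer function: H(jω) = 1/(1 + jωRC).
Step 3 — Denominator: 1 + jωRC = 1 + j·2.004e+04·2460·1e-09 = 1 + j0.04931.
Step 4 — H = 0.9976 - j0.04919.
Step 5 — Magnitude: |H| = 0.9988 (-0.0 dB); phase: φ = -2.8°.

|H| = 0.9988 (-0.0 dB), φ = -2.8°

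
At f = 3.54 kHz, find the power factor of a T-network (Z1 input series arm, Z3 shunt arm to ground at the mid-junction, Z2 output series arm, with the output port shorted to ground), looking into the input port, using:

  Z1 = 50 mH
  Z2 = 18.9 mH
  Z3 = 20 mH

Step 1 — Angular frequency: ω = 2π·f = 2π·3540 = 2.224e+04 rad/s.
Step 2 — Component impedances:
  Z1: Z = jωL = j·2.224e+04·0.05 = 0 + j1112 Ω
  Z2: Z = jωL = j·2.224e+04·0.0189 = 0 + j420.4 Ω
  Z3: Z = jωL = j·2.224e+04·0.02 = 0 + j444.8 Ω
Step 3 — With the output port shorted to ground, the output series arm Z2 runs from the junction to ground; the shunt arm Z3 also runs from the junction to ground. They appear in parallel: Z3 || Z2 = 0 + j216.1 Ω.
Step 4 — Series with input arm Z1: Z_in = Z1 + (Z3 || Z2) = 0 + j1328 Ω = 1328∠90.0° Ω.
Step 5 — Power factor: PF = cos(φ) = Re(Z)/|Z| = 0/1328 = 0.
Step 6 — Type: Im(Z) = 1328 ⇒ lagging (phase φ = 90.0°).

PF = 0 (lagging, φ = 90.0°)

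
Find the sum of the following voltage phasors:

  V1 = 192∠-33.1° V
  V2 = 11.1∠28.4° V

Step 1 — Convert each phasor to rectangular form:
  V1 = 192·(cos(-33.1°) + j·sin(-33.1°)) = 160.8 - j104.9 V
  V2 = 11.1·(cos(28.4°) + j·sin(28.4°)) = 9.764 + j5.279 V
Step 2 — Sum components: V_total = 170.6 - j99.57 V.
Step 3 — Convert to polar: |V_total| = 197.5 V, ∠V_total = -30.3°.

V_total = 197.5∠-30.3° V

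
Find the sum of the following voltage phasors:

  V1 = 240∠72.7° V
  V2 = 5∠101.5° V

Step 1 — Convert each phasor to rectangular form:
  V1 = 240·(cos(72.7°) + j·sin(72.7°)) = 71.37 + j229.1 V
  V2 = 5·(cos(101.5°) + j·sin(101.5°)) = -0.9968 + j4.9 V
Step 2 — Sum components: V_total = 70.37 + j234 V.
Step 3 — Convert to polar: |V_total| = 244.4 V, ∠V_total = 73.3°.

V_total = 244.4∠73.3° V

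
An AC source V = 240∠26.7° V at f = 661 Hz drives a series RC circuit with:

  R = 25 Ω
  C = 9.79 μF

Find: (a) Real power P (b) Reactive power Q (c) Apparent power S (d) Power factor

Step 1 — Angular frequency: ω = 2π·f = 2π·661 = 4153 rad/s.
Step 2 — Component impedances:
  R: Z = R = 25 Ω
  C: Z = 1/(jωC) = -j/(ω·C) = 0 - j24.59 Ω
Step 3 — Series combination: Z_total = R + C = 25 - j24.59 Ω = 35.07∠-44.5° Ω.
Step 4 — Source phasor: V = 240∠26.7° V = 214.4 + j107.8 V.
Step 5 — Current: I = V / Z = 2.202 + j6.48 A = 6.844∠71.2° A.
Step 6 — Complex power: S = V·I* = 1171 - j1152 VA.
Step 7 — Real power: P = Re(S) = 1171 W.
Step 8 — Reactive power: Q = Im(S) = -1152 VAR.
Step 9 — Apparent power: |S| = 1642 VA.
Step 10 — Power factor: PF = P/|S| = 0.7129 (leading).

(a) P = 1171 W  (b) Q = -1152 VAR  (c) S = 1642 VA  (d) PF = 0.7129 (leading)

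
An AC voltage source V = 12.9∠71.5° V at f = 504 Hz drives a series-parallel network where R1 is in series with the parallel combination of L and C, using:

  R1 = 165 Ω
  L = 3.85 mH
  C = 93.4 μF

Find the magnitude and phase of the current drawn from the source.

Step 1 — Angular frequency: ω = 2π·f = 2π·504 = 3167 rad/s.
Step 2 — Component impedances:
  R1: Z = R = 165 Ω
  L: Z = jωL = j·3167·0.00385 = 0 + j12.19 Ω
  C: Z = 1/(jωC) = -j/(ω·C) = 0 - j3.381 Ω
Step 3 — Parallel branch: L || C = 1/(1/L + 1/C) = 0 - j4.678 Ω.
Step 4 — Series with R1: Z_total = R1 + (L || C) = 165 - j4.678 Ω = 165.1∠-1.6° Ω.
Step 5 — Source phasor: V = 12.9∠71.5° V = 4.093 + j12.23 V.
Step 6 — Ohm's law: I = V / Z_total = (4.093 + j12.23) / (165 - j4.678) = 0.02269 + j0.07478 A.
Step 7 — Convert to polar: |I| = 0.07815 A, ∠I = 73.1°.

I = 0.07815∠73.1° A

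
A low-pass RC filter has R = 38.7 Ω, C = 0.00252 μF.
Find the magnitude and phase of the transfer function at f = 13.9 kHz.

Step 1 — Angular frequency: ω = 2π·1.39e+04 = 8.734e+04 rad/s.
Step 2 — Transfer function: H(jω) = 1/(1 + jωRC).
Step 3 — Denominator: 1 + jωRC = 1 + j·8.734e+04·38.7·2.52e-09 = 1 + j0.008517.
Step 4 — H = 0.9999 - j0.008517.
Step 5 — Magnitude: |H| = 1 (-0.0 dB); phase: φ = -0.5°.

|H| = 1 (-0.0 dB), φ = -0.5°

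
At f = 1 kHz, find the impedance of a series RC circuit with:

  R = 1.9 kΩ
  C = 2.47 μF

Step 1 — Angular frequency: ω = 2π·f = 2π·1000 = 6283 rad/s.
Step 2 — Component impedances:
  R: Z = R = 1900 Ω
  C: Z = 1/(jωC) = -j/(ω·C) = 0 - j64.44 Ω
Step 3 — Series combination: Z_total = R + C = 1900 - j64.44 Ω = 1901∠-1.9° Ω.

Z = 1900 - j64.44 Ω = 1901∠-1.9° Ω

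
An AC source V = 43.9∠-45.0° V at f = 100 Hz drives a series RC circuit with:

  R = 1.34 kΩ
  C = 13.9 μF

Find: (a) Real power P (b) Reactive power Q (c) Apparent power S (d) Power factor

Step 1 — Angular frequency: ω = 2π·f = 2π·100 = 628.3 rad/s.
Step 2 — Component impedances:
  R: Z = R = 1340 Ω
  C: Z = 1/(jωC) = -j/(ω·C) = 0 - j114.5 Ω
Step 3 — Series combination: Z_total = R + C = 1340 - j114.5 Ω = 1345∠-4.9° Ω.
Step 4 — Source phasor: V = 43.9∠-45.0° V = 31.04 - j31.04 V.
Step 5 — Current: I = V / Z = 0.02496 - j0.02103 A = 0.03264∠-40.1° A.
Step 6 — Complex power: S = V·I* = 1.428 - j0.122 VA.
Step 7 — Real power: P = Re(S) = 1.428 W.
Step 8 — Reactive power: Q = Im(S) = -0.122 VAR.
Step 9 — Apparent power: |S| = 1.433 VA.
Step 10 — Power factor: PF = P/|S| = 0.9964 (leading).

(a) P = 1.428 W  (b) Q = -0.122 VAR  (c) S = 1.433 VA  (d) PF = 0.9964 (leading)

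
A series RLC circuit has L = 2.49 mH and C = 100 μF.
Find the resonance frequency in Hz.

Step 1 — Resonance condition Im(Z)=0 gives ω₀ = 1/√(LC).
Step 2 — ω₀ = 1/√(0.00249·0.0001) = 2004 rad/s.
Step 3 — f₀ = ω₀/(2π) = 318.9 Hz.

f₀ = 318.9 Hz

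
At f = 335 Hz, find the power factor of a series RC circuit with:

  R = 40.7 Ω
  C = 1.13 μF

Step 1 — Angular frequency: ω = 2π·f = 2π·335 = 2105 rad/s.
Step 2 — Component impedances:
  R: Z = R = 40.7 Ω
  C: Z = 1/(jωC) = -j/(ω·C) = 0 - j420.4 Ω
Step 3 — Series combination: Z_total = R + C = 40.7 - j420.4 Ω = 422.4∠-84.5° Ω.
Step 4 — Power factor: PF = cos(φ) = Re(Z)/|Z| = 40.7/422.4 = 0.09635.
Step 5 — Type: Im(Z) = -420.4 ⇒ leading (phase φ = -84.5°).

PF = 0.09635 (leading, φ = -84.5°)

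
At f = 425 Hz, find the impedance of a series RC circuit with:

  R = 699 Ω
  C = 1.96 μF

Step 1 — Angular frequency: ω = 2π·f = 2π·425 = 2670 rad/s.
Step 2 — Component impedances:
  R: Z = R = 699 Ω
  C: Z = 1/(jωC) = -j/(ω·C) = 0 - j191.1 Ω
Step 3 — Series combination: Z_total = R + C = 699 - j191.1 Ω = 724.6∠-15.3° Ω.

Z = 699 - j191.1 Ω = 724.6∠-15.3° Ω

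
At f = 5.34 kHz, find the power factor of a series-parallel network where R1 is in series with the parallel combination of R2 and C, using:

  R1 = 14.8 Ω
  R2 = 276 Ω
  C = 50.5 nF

Step 1 — Angular frequency: ω = 2π·f = 2π·5340 = 3.355e+04 rad/s.
Step 2 — Component impedances:
  R1: Z = R = 14.8 Ω
  R2: Z = R = 276 Ω
  C: Z = 1/(jωC) = -j/(ω·C) = 0 - j590.2 Ω
Step 3 — Parallel branch: R2 || C = 1/(1/R2 + 1/C) = 226.5 - j105.9 Ω.
Step 4 — Series with R1: Z_total = R1 + (R2 || C) = 241.3 - j105.9 Ω = 263.5∠-23.7° Ω.
Step 5 — Power factor: PF = cos(φ) = Re(Z)/|Z| = 241.3/263.5 = 0.9157.
Step 6 — Type: Im(Z) = -105.9 ⇒ leading (phase φ = -23.7°).

PF = 0.9157 (leading, φ = -23.7°)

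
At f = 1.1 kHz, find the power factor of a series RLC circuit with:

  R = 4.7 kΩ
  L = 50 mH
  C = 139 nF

Step 1 — Angular frequency: ω = 2π·f = 2π·1100 = 6912 rad/s.
Step 2 — Component impedances:
  R: Z = R = 4700 Ω
  L: Z = jωL = j·6912·0.05 = 0 + j345.6 Ω
  C: Z = 1/(jωC) = -j/(ω·C) = 0 - j1041 Ω
Step 3 — Series combination: Z_total = R + L + C = 4700 - j695.3 Ω = 4751∠-8.4° Ω.
Step 4 — Power factor: PF = cos(φ) = Re(Z)/|Z| = 4700/4751.2 = 0.9892.
Step 5 — Type: Im(Z) = -695.3 ⇒ leading (phase φ = -8.4°).

PF = 0.9892 (leading, φ = -8.4°)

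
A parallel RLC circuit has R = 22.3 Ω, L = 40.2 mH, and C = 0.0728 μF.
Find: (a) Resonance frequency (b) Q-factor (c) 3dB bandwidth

Step 1 — Resonance: ω₀ = 1/√(LC) = 1/√(0.0402·7.28e-08) = 1.849e+04 rad/s.
Step 2 — f₀ = ω₀/(2π) = 2942 Hz.
Step 3 — Parallel Q: Q = R/(ω₀L) = 22.3/(1.849e+04·0.0402) = 0.03001.
Step 4 — Bandwidth: Δω = ω₀/Q = 6.16e+05 rad/s; BW = Δω/(2π) = 9.804e+04 Hz.

(a) f₀ = 2942 Hz  (b) Q = 0.03001  (c) BW = 9.804e+04 Hz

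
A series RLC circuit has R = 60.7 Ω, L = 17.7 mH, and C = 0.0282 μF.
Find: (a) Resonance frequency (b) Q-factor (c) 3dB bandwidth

Step 1 — Resonance: ω₀ = 1/√(LC) = 1/√(0.0177·2.82e-08) = 4.476e+04 rad/s.
Step 2 — f₀ = ω₀/(2π) = 7124 Hz.
Step 3 — Series Q: Q = ω₀L/R = 4.476e+04·0.0177/60.7 = 13.05.
Step 4 — Bandwidth: Δω = ω₀/Q = 3429 rad/s; BW = Δω/(2π) = 545.8 Hz.

(a) f₀ = 7124 Hz  (b) Q = 13.05  (c) BW = 545.8 Hz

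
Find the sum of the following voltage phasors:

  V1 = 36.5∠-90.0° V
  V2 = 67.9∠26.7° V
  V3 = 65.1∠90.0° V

Step 1 — Convert each phasor to rectangular form:
  V1 = 36.5·(cos(-90.0°) + j·sin(-90.0°)) = 0 - j36.5 V
  V2 = 67.9·(cos(26.7°) + j·sin(26.7°)) = 60.66 + j30.51 V
  V3 = 65.1·(cos(90.0°) + j·sin(90.0°)) = 0 + j65.1 V
Step 2 — Sum components: V_total = 60.66 + j59.11 V.
Step 3 — Convert to polar: |V_total| = 84.7 V, ∠V_total = 44.3°.

V_total = 84.7∠44.3° V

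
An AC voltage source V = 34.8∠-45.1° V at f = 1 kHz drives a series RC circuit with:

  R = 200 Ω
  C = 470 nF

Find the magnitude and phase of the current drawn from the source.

Step 1 — Angular frequency: ω = 2π·f = 2π·1000 = 6283 rad/s.
Step 2 — Component impedances:
  R: Z = R = 200 Ω
  C: Z = 1/(jωC) = -j/(ω·C) = 0 - j338.6 Ω
Step 3 — Series combination: Z_total = R + C = 200 - j338.6 Ω = 393.3∠-59.4° Ω.
Step 4 — Source phasor: V = 34.8∠-45.1° V = 24.56 - j24.65 V.
Step 5 — Ohm's law: I = V / Z_total = (24.56 - j24.65) / (200 - j338.6) = 0.08573 + j0.02191 A.
Step 6 — Convert to polar: |I| = 0.08849 A, ∠I = 14.3°.

I = 0.08849∠14.3° A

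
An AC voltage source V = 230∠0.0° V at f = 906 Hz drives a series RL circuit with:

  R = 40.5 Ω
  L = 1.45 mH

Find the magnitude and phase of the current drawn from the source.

Step 1 — Angular frequency: ω = 2π·f = 2π·906 = 5693 rad/s.
Step 2 — Component impedances:
  R: Z = R = 40.5 Ω
  L: Z = jωL = j·5693·0.00145 = 0 + j8.254 Ω
Step 3 — Series combination: Z_total = R + L = 40.5 + j8.254 Ω = 41.33∠11.5° Ω.
Step 4 — Source phasor: V = 230∠0.0° V = 230 V.
Step 5 — Ohm's law: I = V / Z_total = (230) / (40.5 + j8.254) = 5.453 - j1.111 A.
Step 6 — Convert to polar: |I| = 5.565 A, ∠I = -11.5°.

I = 5.565∠-11.5° A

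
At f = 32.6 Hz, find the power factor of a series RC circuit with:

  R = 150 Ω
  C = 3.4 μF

Step 1 — Angular frequency: ω = 2π·f = 2π·32.6 = 204.8 rad/s.
Step 2 — Component impedances:
  R: Z = R = 150 Ω
  C: Z = 1/(jωC) = -j/(ω·C) = 0 - j1436 Ω
Step 3 — Series combination: Z_total = R + C = 150 - j1436 Ω = 1444∠-84.0° Ω.
Step 4 — Power factor: PF = cos(φ) = Re(Z)/|Z| = 150/1444 = 0.1039.
Step 5 — Type: Im(Z) = -1436 ⇒ leading (phase φ = -84.0°).

PF = 0.1039 (leading, φ = -84.0°)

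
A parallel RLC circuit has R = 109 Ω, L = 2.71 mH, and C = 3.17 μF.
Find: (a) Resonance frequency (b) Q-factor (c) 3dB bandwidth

Step 1 — Resonance: ω₀ = 1/√(LC) = 1/√(0.00271·3.17e-06) = 1.079e+04 rad/s.
Step 2 — f₀ = ω₀/(2π) = 1717 Hz.
Step 3 — Parallel Q: Q = R/(ω₀L) = 109/(1.079e+04·0.00271) = 3.728.
Step 4 — Bandwidth: Δω = ω₀/Q = 2894 rad/s; BW = Δω/(2π) = 460.6 Hz.

(a) f₀ = 1717 Hz  (b) Q = 3.728  (c) BW = 460.6 Hz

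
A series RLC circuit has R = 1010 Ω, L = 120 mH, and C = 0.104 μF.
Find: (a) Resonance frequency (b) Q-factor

Step 1 — Resonance condition Im(Z)=0 gives ω₀ = 1/√(LC).
Step 2 — ω₀ = 1/√(0.12·1.04e-07) = 8951 rad/s.
Step 3 — f₀ = ω₀/(2π) = 1425 Hz.
Step 4 — Series Q: Q = ω₀L/R = 8951·0.12/1010 = 1.064.

(a) f₀ = 1425 Hz  (b) Q = 1.064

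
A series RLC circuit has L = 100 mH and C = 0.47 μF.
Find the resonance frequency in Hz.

Step 1 — Resonance condition Im(Z)=0 gives ω₀ = 1/√(LC).
Step 2 — ω₀ = 1/√(0.1·4.7e-07) = 4613 rad/s.
Step 3 — f₀ = ω₀/(2π) = 734.1 Hz.

f₀ = 734.1 Hz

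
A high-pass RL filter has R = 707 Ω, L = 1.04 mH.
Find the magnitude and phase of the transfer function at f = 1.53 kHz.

Step 1 — Angular frequency: ω = 2π·1530 = 9613 rad/s.
Step 2 — Transfer function: H(jω) = jωL/(R + jωL).
Step 3 — Numerator jωL = j·9.998; denominator R + jωL = 707 + j9.998.
Step 4 — H = 0.0001999 + j0.01414.
Step 5 — Magnitude: |H| = 0.01414 (-37.0 dB); phase: φ = 89.2°.

|H| = 0.01414 (-37.0 dB), φ = 89.2°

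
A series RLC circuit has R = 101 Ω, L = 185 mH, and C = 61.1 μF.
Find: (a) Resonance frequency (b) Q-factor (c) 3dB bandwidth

Step 1 — Resonance: ω₀ = 1/√(LC) = 1/√(0.185·6.11e-05) = 297.4 rad/s.
Step 2 — f₀ = ω₀/(2π) = 47.34 Hz.
Step 3 — Series Q: Q = ω₀L/R = 297.4·0.185/101 = 0.5448.
Step 4 — Bandwidth: Δω = ω₀/Q = 545.9 rad/s; BW = Δω/(2π) = 86.89 Hz.

(a) f₀ = 47.34 Hz  (b) Q = 0.5448  (c) BW = 86.89 Hz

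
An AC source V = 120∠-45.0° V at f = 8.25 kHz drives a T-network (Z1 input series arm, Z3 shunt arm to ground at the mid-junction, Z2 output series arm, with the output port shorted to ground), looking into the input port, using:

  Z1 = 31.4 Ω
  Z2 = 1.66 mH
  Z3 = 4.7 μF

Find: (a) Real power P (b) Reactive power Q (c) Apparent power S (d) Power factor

Step 1 — Angular frequency: ω = 2π·f = 2π·8250 = 5.184e+04 rad/s.
Step 2 — Component impedances:
  Z1: Z = R = 31.4 Ω
  Z2: Z = jωL = j·5.184e+04·0.00166 = 0 + j86.05 Ω
  Z3: Z = 1/(jωC) = -j/(ω·C) = 0 - j4.105 Ω
Step 3 — With the output port shorted to ground, the output series arm Z2 runs from the junction to ground; the shunt arm Z3 also runs from the junction to ground. They appear in parallel: Z3 || Z2 = 0 - j4.31 Ω.
Step 4 — Series with input arm Z1: Z_in = Z1 + (Z3 || Z2) = 31.4 - j4.31 Ω = 31.69∠-7.8° Ω.
Step 5 — Source phasor: V = 120∠-45.0° V = 84.85 - j84.85 V.
Step 6 — Current: I = V / Z = 3.016 - j2.288 A = 3.786∠-37.2° A.
Step 7 — Complex power: S = V·I* = 450.1 - j61.79 VA.
Step 8 — Real power: P = Re(S) = 450.1 W.
Step 9 — Reactive power: Q = Im(S) = -61.79 VAR.
Step 10 — Apparent power: |S| = 454.3 VA.
Step 11 — Power factor: PF = P/|S| = 0.9907 (leading).

(a) P = 450.1 W  (b) Q = -61.79 VAR  (c) S = 454.3 VA  (d) PF = 0.9907 (leading)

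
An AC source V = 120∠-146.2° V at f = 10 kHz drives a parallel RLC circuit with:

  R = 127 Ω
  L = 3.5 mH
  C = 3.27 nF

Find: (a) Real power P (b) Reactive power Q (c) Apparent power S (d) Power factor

Step 1 — Angular frequency: ω = 2π·f = 2π·1e+04 = 6.283e+04 rad/s.
Step 2 — Component impedances:
  R: Z = R = 127 Ω
  L: Z = jωL = j·6.283e+04·0.0035 = 0 + j219.9 Ω
  C: Z = 1/(jωC) = -j/(ω·C) = 0 - j4867 Ω
Step 3 — Parallel combination: 1/Z_total = 1/R + 1/L + 1/C; Z_total = 97.39 + j53.7 Ω = 111.2∠28.9° Ω.
Step 4 — Source phasor: V = 120∠-146.2° V = -99.72 - j66.76 V.
Step 5 — Current: I = V / Z = -1.075 - j0.09268 A = 1.079∠-175.1° A.
Step 6 — Complex power: S = V·I* = 113.4 + j62.52 VA.
Step 7 — Real power: P = Re(S) = 113.4 W.
Step 8 — Reactive power: Q = Im(S) = 62.52 VAR.
Step 9 — Apparent power: |S| = 129.5 VA.
Step 10 — Power factor: PF = P/|S| = 0.8757 (lagging).

(a) P = 113.4 W  (b) Q = 62.52 VAR  (c) S = 129.5 VA  (d) PF = 0.8757 (lagging)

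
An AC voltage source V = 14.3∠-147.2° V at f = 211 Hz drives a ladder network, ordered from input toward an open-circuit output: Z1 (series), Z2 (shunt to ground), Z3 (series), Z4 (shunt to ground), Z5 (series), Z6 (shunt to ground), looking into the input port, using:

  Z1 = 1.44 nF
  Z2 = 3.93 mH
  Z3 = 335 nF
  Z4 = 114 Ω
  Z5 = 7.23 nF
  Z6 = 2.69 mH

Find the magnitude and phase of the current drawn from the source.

Step 1 — Angular frequency: ω = 2π·f = 2π·211 = 1326 rad/s.
Step 2 — Component impedances:
  Z1: Z = 1/(jωC) = -j/(ω·C) = 0 - j5.238e+05 Ω
  Z2: Z = jωL = j·1326·0.00393 = 0 + j5.21 Ω
  Z3: Z = 1/(jωC) = -j/(ω·C) = 0 - j2252 Ω
  Z4: Z = R = 114 Ω
  Z5: Z = 1/(jωC) = -j/(ω·C) = 0 - j1.043e+05 Ω
  Z6: Z = jωL = j·1326·0.00269 = 0 + j3.566 Ω
Step 3 — Ladder network (open output): work backward from the far end, alternating series and parallel combinations. Z_in = 0.0006116 - j5.238e+05 Ω = 5.238e+05∠-90.0° Ω.
Step 4 — Source phasor: V = 14.3∠-147.2° V = -12.02 - j7.746 V.
Step 5 — Ohm's law: I = V / Z_total = (-12.02 - j7.746) / (0.0006116 - j5.238e+05) = 1.479e-05 - j2.295e-05 A.
Step 6 — Convert to polar: |I| = 2.73e-05 A, ∠I = -57.2°.

I = 2.73e-05∠-57.2° A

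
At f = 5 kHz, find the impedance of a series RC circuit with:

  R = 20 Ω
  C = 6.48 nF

Step 1 — Angular frequency: ω = 2π·f = 2π·5000 = 3.142e+04 rad/s.
Step 2 — Component impedances:
  R: Z = R = 20 Ω
  C: Z = 1/(jωC) = -j/(ω·C) = 0 - j4912 Ω
Step 3 — Series combination: Z_total = R + C = 20 - j4912 Ω = 4912∠-89.8° Ω.

Z = 20 - j4912 Ω = 4912∠-89.8° Ω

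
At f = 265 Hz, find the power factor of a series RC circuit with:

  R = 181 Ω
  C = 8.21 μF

Step 1 — Angular frequency: ω = 2π·f = 2π·265 = 1665 rad/s.
Step 2 — Component impedances:
  R: Z = R = 181 Ω
  C: Z = 1/(jωC) = -j/(ω·C) = 0 - j73.15 Ω
Step 3 — Series combination: Z_total = R + C = 181 - j73.15 Ω = 195.2∠-22.0° Ω.
Step 4 — Power factor: PF = cos(φ) = Re(Z)/|Z| = 181/195.224 = 0.9271.
Step 5 — Type: Im(Z) = -73.15 ⇒ leading (phase φ = -22.0°).

PF = 0.9271 (leading, φ = -22.0°)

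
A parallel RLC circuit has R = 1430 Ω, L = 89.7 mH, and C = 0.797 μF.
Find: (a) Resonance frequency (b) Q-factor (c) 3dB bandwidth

Step 1 — Resonance: ω₀ = 1/√(LC) = 1/√(0.0897·7.97e-07) = 3740 rad/s.
Step 2 — f₀ = ω₀/(2π) = 595.2 Hz.
Step 3 — Parallel Q: Q = R/(ω₀L) = 1430/(3740·0.0897) = 4.263.
Step 4 — Bandwidth: Δω = ω₀/Q = 877.4 rad/s; BW = Δω/(2π) = 139.6 Hz.

(a) f₀ = 595.2 Hz  (b) Q = 4.263  (c) BW = 139.6 Hz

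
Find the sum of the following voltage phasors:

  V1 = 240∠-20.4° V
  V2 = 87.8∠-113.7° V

Step 1 — Convert each phasor to rectangular form:
  V1 = 240·(cos(-20.4°) + j·sin(-20.4°)) = 224.9 - j83.66 V
  V2 = 87.8·(cos(-113.7°) + j·sin(-113.7°)) = -35.29 - j80.4 V
Step 2 — Sum components: V_total = 189.7 - j164.1 V.
Step 3 — Convert to polar: |V_total| = 250.8 V, ∠V_total = -40.9°.

V_total = 250.8∠-40.9° V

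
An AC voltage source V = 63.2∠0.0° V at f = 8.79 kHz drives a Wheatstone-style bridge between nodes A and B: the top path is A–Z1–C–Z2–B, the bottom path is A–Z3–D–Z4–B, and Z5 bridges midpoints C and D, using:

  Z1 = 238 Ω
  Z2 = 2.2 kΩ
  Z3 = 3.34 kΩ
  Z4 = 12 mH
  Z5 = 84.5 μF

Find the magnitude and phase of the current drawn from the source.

Step 1 — Angular frequency: ω = 2π·f = 2π·8790 = 5.523e+04 rad/s.
Step 2 — Component impedances:
  Z1: Z = R = 238 Ω
  Z2: Z = R = 2200 Ω
  Z3: Z = R = 3340 Ω
  Z4: Z = jωL = j·5.523e+04·0.012 = 0 + j662.8 Ω
  Z5: Z = 1/(jωC) = -j/(ω·C) = 0 - j0.2143 Ω
Step 3 — Bridge requires nodal analysis (the Z5 bridge couples midpoints C and D, so the two paths cannot be reduced to a simple series/parallel combination). Setting node B to ground and injecting 1 A at node A, the 3-node admittance system at A, C, D solves to V_A = Z_AB = 405.1 + j607.5 Ω = 730.2∠56.3° Ω.
Step 4 — Source phasor: V = 63.2∠0.0° V = 63.2 V.
Step 5 — Ohm's law: I = V / Z_total = (63.2) / (405.1 + j607.5) = 0.04802 - j0.07201 A.
Step 6 — Convert to polar: |I| = 0.08656 A, ∠I = -56.3°.

I = 0.08656∠-56.3° A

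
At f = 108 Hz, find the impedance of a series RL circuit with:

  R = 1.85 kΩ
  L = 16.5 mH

Step 1 — Angular frequency: ω = 2π·f = 2π·108 = 678.6 rad/s.
Step 2 — Component impedances:
  R: Z = R = 1850 Ω
  L: Z = jωL = j·678.6·0.0165 = 0 + j11.2 Ω
Step 3 — Series combination: Z_total = R + L = 1850 + j11.2 Ω = 1850∠0.3° Ω.

Z = 1850 + j11.2 Ω = 1850∠0.3° Ω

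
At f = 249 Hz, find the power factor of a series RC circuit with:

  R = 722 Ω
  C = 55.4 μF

Step 1 — Angular frequency: ω = 2π·f = 2π·249 = 1565 rad/s.
Step 2 — Component impedances:
  R: Z = R = 722 Ω
  C: Z = 1/(jωC) = -j/(ω·C) = 0 - j11.54 Ω
Step 3 — Series combination: Z_total = R + C = 722 - j11.54 Ω = 722.1∠-0.9° Ω.
Step 4 — Power factor: PF = cos(φ) = Re(Z)/|Z| = 722/722.1 = 0.9999.
Step 5 — Type: Im(Z) = -11.54 ⇒ leading (phase φ = -0.9°).

PF = 0.9999 (leading, φ = -0.9°)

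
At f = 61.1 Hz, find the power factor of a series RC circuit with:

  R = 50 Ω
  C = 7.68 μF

Step 1 — Angular frequency: ω = 2π·f = 2π·61.1 = 383.9 rad/s.
Step 2 — Component impedances:
  R: Z = R = 50 Ω
  C: Z = 1/(jωC) = -j/(ω·C) = 0 - j339.2 Ω
Step 3 — Series combination: Z_total = R + C = 50 - j339.2 Ω = 342.8∠-81.6° Ω.
Step 4 — Power factor: PF = cos(φ) = Re(Z)/|Z| = 50/342.84 = 0.1458.
Step 5 — Type: Im(Z) = -339.2 ⇒ leading (phase φ = -81.6°).

PF = 0.1458 (leading, φ = -81.6°)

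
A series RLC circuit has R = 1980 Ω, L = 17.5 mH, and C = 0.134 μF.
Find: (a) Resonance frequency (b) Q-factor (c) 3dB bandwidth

Step 1 — Resonance: ω₀ = 1/√(LC) = 1/√(0.0175·1.34e-07) = 2.065e+04 rad/s.
Step 2 — f₀ = ω₀/(2π) = 3287 Hz.
Step 3 — Series Q: Q = ω₀L/R = 2.065e+04·0.0175/1980 = 0.1825.
Step 4 — Bandwidth: Δω = ω₀/Q = 1.131e+05 rad/s; BW = Δω/(2π) = 1.801e+04 Hz.

(a) f₀ = 3287 Hz  (b) Q = 0.1825  (c) BW = 1.801e+04 Hz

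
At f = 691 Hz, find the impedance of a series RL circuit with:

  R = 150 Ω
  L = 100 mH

Step 1 — Angular frequency: ω = 2π·f = 2π·691 = 4342 rad/s.
Step 2 — Component impedances:
  R: Z = R = 150 Ω
  L: Z = jωL = j·4342·0.1 = 0 + j434.2 Ω
Step 3 — Series combination: Z_total = R + L = 150 + j434.2 Ω = 459.3∠70.9° Ω.

Z = 150 + j434.2 Ω = 459.3∠70.9° Ω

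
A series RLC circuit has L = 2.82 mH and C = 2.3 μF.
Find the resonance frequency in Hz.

Step 1 — Resonance condition Im(Z)=0 gives ω₀ = 1/√(LC).
Step 2 — ω₀ = 1/√(0.00282·2.3e-06) = 1.242e+04 rad/s.
Step 3 — f₀ = ω₀/(2π) = 1976 Hz.

f₀ = 1976 Hz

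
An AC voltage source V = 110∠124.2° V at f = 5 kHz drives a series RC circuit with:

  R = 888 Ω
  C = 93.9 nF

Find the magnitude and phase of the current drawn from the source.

Step 1 — Angular frequency: ω = 2π·f = 2π·5000 = 3.142e+04 rad/s.
Step 2 — Component impedances:
  R: Z = R = 888 Ω
  C: Z = 1/(jωC) = -j/(ω·C) = 0 - j339 Ω
Step 3 — Series combination: Z_total = R + C = 888 - j339 Ω = 950.5∠-20.9° Ω.
Step 4 — Source phasor: V = 110∠124.2° V = -61.83 + j90.98 V.
Step 5 — Ohm's law: I = V / Z_total = (-61.83 + j90.98) / (888 - j339) = -0.09491 + j0.06622 A.
Step 6 — Convert to polar: |I| = 0.1157 A, ∠I = 145.1°.

I = 0.1157∠145.1° A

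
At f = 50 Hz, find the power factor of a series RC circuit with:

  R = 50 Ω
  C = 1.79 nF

Step 1 — Angular frequency: ω = 2π·f = 2π·50 = 314.2 rad/s.
Step 2 — Component impedances:
  R: Z = R = 50 Ω
  C: Z = 1/(jωC) = -j/(ω·C) = 0 - j1.778e+06 Ω
Step 3 — Series combination: Z_total = R + C = 50 - j1.778e+06 Ω = 1.778e+06∠-90.0° Ω.
Step 4 — Power factor: PF = cos(φ) = Re(Z)/|Z| = 50/1.778e+06 = 2.812e-05.
Step 5 — Type: Im(Z) = -1.778e+06 ⇒ leading (phase φ = -90.0°).

PF = 2.812e-05 (leading, φ = -90.0°)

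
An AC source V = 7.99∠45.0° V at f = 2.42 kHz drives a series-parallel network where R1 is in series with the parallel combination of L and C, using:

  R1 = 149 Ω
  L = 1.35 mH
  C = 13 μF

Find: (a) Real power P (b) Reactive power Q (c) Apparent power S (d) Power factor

Step 1 — Angular frequency: ω = 2π·f = 2π·2420 = 1.521e+04 rad/s.
Step 2 — Component impedances:
  R1: Z = R = 149 Ω
  L: Z = jωL = j·1.521e+04·0.00135 = 0 + j20.53 Ω
  C: Z = 1/(jωC) = -j/(ω·C) = 0 - j5.059 Ω
Step 3 — Parallel branch: L || C = 1/(1/L + 1/C) = 0 - j6.714 Ω.
Step 4 — Series with R1: Z_total = R1 + (L || C) = 149 - j6.714 Ω = 149.2∠-2.6° Ω.
Step 5 — Source phasor: V = 7.99∠45.0° V = 5.65 + j5.65 V.
Step 6 — Current: I = V / Z = 0.03614 + j0.03955 A = 0.05357∠47.6° A.
Step 7 — Complex power: S = V·I* = 0.4276 - j0.01927 VA.
Step 8 — Real power: P = Re(S) = 0.4276 W.
Step 9 — Reactive power: Q = Im(S) = -0.01927 VAR.
Step 10 — Apparent power: |S| = 0.428 VA.
Step 11 — Power factor: PF = P/|S| = 0.999 (leading).

(a) P = 0.4276 W  (b) Q = -0.01927 VAR  (c) S = 0.428 VA  (d) PF = 0.999 (leading)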